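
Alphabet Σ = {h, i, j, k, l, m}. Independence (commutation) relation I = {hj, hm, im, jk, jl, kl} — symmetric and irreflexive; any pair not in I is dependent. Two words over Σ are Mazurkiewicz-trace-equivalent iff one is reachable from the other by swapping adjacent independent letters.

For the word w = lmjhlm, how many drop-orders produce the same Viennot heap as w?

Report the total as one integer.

5

0(l) covers ∅
1(m) covers 0:l
2(j) covers 1:m
3(h) covers 0:l
4(l) covers 1:m, 3:h
5(m) covers 2:j, 4:l
floor of heap: 0:l
completions by unplaced set U, small U first (add the entries for U minus each lowest piece of U):
  |U|=1: {5}:1
  |U|=2: {2,5}:1  {4,5}:1
  |U|=3: {2,4,5}:2  {3,4,5}:1
  |U|=4: {1,2,4,5}:2  {2,3,4,5}:3
  start at 0(l): 5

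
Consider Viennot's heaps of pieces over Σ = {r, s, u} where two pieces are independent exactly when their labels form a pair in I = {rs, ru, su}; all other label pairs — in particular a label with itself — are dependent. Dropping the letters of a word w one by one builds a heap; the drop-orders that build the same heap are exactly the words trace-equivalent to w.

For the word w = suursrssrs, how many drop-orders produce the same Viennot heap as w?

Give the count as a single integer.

#0=s has no predecessor
#1=u has no predecessor
#2=u depends on [1:u]
#3=r has no predecessor
#4=s depends on [0:s]
#5=r depends on [3:r]
#6=s depends on [4:s]
#7=s depends on [6:s]
#8=r depends on [5:r]
#9=s depends on [7:s]
sources: [0:s, 1:u, 3:r]
N(rest) = Σ N(rest − s) over sources s of rest; N(one piece) = 1:
  size 1 → [2]=1  [8]=1  [9]=1
  size 2 → [1,2]=1  [2,8]=2  [2,9]=2  [5,8]=1  [7,9]=1  [8,9]=2
  size 3 → [1,2,8]=3  [1,2,9]=3  [2,5,8]=3  [2,7,9]=3  [2,8,9]=6  [3,5,8]=1  [5,8,9]=3  [6,7,9]=1  [7,8,9]=3
  size 4 → [1,2,5,8]=6  [1,2,7,9]=6  [1,2,8,9]=12  [2,3,5,8]=4  [2,5,8,9]=12  [2,6,7,9]=4  [2,7,8,9]=12  [3,5,8,9]=4  [4,6,7,9]=1  [5,7,8,9]=6  [6,7,8,9]=4
  size 5 → [0,4,6,7,9]=1  [1,2,3,5,8]=10  [1,2,5,8,9]=30  [1,2,6,7,9]=10  [1,2,7,8,9]=30  [2,3,5,8,9]=20  [2,4,6,7,9]=5  [2,5,7,8,9]=30  [2,6,7,8,9]=20  [3,5,7,8,9]=10  [4,6,7,8,9]=5  [5,6,7,8,9]=10
  size 6 → [0,2,4,6,7,9]=6  [0,4,6,7,8,9]=6  [1,2,3,5,8,9]=60  [1,2,4,6,7,9]=15  [1,2,5,7,8,9]=90  [1,2,6,7,8,9]=60  [2,3,5,7,8,9]=60  [2,4,6,7,8,9]=30  [2,5,6,7,8,9]=60  [3,5,6,7,8,9]=20  [4,5,6,7,8,9]=15
  size 7 → [0,1,2,4,6,7,9]=21  [0,2,4,6,7,8,9]=42  [0,4,5,6,7,8,9]=21  [1,2,3,5,7,8,9]=210  [1,2,4,6,7,8,9]=105  [1,2,5,6,7,8,9]=210  [2,3,5,6,7,8,9]=140  [2,4,5,6,7,8,9]=105  [3,4,5,6,7,8,9]=35
  size 8 → [0,1,2,4,6,7,8,9]=168  [0,2,4,5,6,7,8,9]=168  [0,3,4,5,6,7,8,9]=56  [1,2,3,5,6,7,8,9]=560  [1,2,4,5,6,7,8,9]=420  [2,3,4,5,6,7,8,9]=280
  first=0(s) contributes 1260
  first=1(u) contributes 504
  first=3(r) contributes 756
|[w]| = 2520

2520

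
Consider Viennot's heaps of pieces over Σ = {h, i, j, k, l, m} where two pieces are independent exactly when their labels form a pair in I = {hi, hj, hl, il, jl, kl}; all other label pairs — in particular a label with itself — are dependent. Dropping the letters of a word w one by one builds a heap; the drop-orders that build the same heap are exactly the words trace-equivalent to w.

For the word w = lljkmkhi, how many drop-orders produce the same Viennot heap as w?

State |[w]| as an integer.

12

0(l) covers ∅
1(l) covers 0:l
2(j) covers ∅
3(k) covers 2:j
4(m) covers 1:l, 3:k
5(k) covers 4:m
6(h) covers 5:k
7(i) covers 5:k
floor of heap: 0:l, 2:j
completions by unplaced set U, small U first (add the entries for U minus each lowest piece of U):
  |U|=1: {6}:1  {7}:1
  |U|=2: {6,7}:2
  |U|=3: {5,6,7}:2
  |U|=4: {4,5,6,7}:2
  |U|=5: {1,4,5,6,7}:2  {3,4,5,6,7}:2
  |U|=6: {0,1,4,5,6,7}:2  {1,3,4,5,6,7}:4  {2,3,4,5,6,7}:2
  start at 0(l): 6
  start at 2(j): 6
sum over floor = 12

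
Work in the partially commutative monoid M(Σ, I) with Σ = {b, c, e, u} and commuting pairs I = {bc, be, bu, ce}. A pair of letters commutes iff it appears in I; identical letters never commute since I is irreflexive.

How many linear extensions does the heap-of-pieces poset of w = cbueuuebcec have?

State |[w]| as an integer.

drop 0:c onto floor
drop 1:b onto floor
drop 2:u onto {0:c}
drop 3:e onto {2:u}
drop 4:u onto {3:e}
drop 5:u onto {4:u}
drop 6:e onto {5:u}
drop 7:b onto {1:b}
drop 8:c onto {5:u}
drop 9:e onto {6:e}
drop 10:c onto {8:c}
ground layer = {0:c, 1:b}
drop-orders for the pieces not yet dropped (sum over which currently-grounded one goes next):
  1 to go: {7} 1  {9} 1  {10} 1
  2 to go: {1,7} 1  {6,9} 1  {7,9} 2  {7,10} 2  {8,10} 1  {9,10} 2
  3 to go: {1,7,9} 3  {1,7,10} 3  {6,7,9} 3  {6,9,10} 3  {7,8,10} 3  {7,9,10} 6  {8,9,10} 3
  4 to go: {1,6,7,9} 6  {1,7,8,10} 6  {1,7,9,10} 12  {6,7,9,10} 12  {6,8,9,10} 6  {7,8,9,10} 12
  5 to go: {1,6,7,9,10} 30  {1,7,8,9,10} 30  {5,6,8,9,10} 6  {6,7,8,9,10} 30
  6 to go: {1,6,7,8,9,10} 90  {4,5,6,8,9,10} 6  {5,6,7,8,9,10} 36
  7 to go: {1,5,6,7,8,9,10} 126  {3,4,5,6,8,9,10} 6  {4,5,6,7,8,9,10} 42
  8 to go: {1,4,5,6,7,8,9,10} 168  {2,3,4,5,6,8,9,10} 6  {3,4,5,6,7,8,9,10} 48
  9 to go: {0,2,3,4,5,6,8,9,10} 6  {1,3,4,5,6,7,8,9,10} 216  {2,3,4,5,6,7,8,9,10} 54
  if 0:c drops first: 270 orders
  if 1:b drops first: 60 orders
heap linearizations: 330

330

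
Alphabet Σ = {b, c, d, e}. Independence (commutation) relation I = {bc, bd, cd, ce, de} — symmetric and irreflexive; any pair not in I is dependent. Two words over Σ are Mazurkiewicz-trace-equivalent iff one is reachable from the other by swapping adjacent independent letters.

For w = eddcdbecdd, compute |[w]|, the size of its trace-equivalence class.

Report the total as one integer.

drop 0:e onto floor
drop 1:d onto floor
drop 2:d onto {1:d}
drop 3:c onto floor
drop 4:d onto {2:d}
drop 5:b onto {0:e}
drop 6:e onto {5:b}
drop 7:c onto {3:c}
drop 8:d onto {4:d}
drop 9:d onto {8:d}
ground layer = {0:e, 1:d, 3:c}
drop-orders for the pieces not yet dropped (sum over which currently-grounded one goes next):
  1 to go: {6} 1  {7} 1  {9} 1
  2 to go: {3,7} 1  {5,6} 1  {6,7} 2  {6,9} 2  {7,9} 2  {8,9} 1
  3 to go: {0,5,6} 1  {3,6,7} 3  {3,7,9} 3  {4,8,9} 1  {5,6,7} 3  {5,6,9} 3  {6,7,9} 6  {6,8,9} 3  {7,8,9} 3
  4 to go: {0,5,6,7} 4  {0,5,6,9} 4  {2,4,8,9} 1  {3,5,6,7} 6  {3,6,7,9} 12  {3,7,8,9} 6  {4,6,8,9} 4  {4,7,8,9} 4  {5,6,7,9} 12  {5,6,8,9} 6  {6,7,8,9} 12
  5 to go: {0,3,5,6,7} 10  {0,5,6,7,9} 20  {0,5,6,8,9} 10  {1,2,4,8,9} 1  {2,4,6,8,9} 5  {2,4,7,8,9} 5  {3,4,7,8,9} 10  {3,5,6,7,9} 30  {3,6,7,8,9} 30  {4,5,6,8,9} 10  {4,6,7,8,9} 20  {5,6,7,8,9} 30
  6 to go: {0,3,5,6,7,9} 60  {0,4,5,6,8,9} 20  {0,5,6,7,8,9} 60  {1,2,4,6,8,9} 6  {1,2,4,7,8,9} 6  {2,3,4,7,8,9} 15  {2,4,5,6,8,9} 15  {2,4,6,7,8,9} 30  {3,4,6,7,8,9} 60  {3,5,6,7,8,9} 90  {4,5,6,7,8,9} 60
  7 to go: {0,2,4,5,6,8,9} 35  {0,3,5,6,7,8,9} 210  {0,4,5,6,7,8,9} 140  {1,2,3,4,7,8,9} 21  {1,2,4,5,6,8,9} 21  {1,2,4,6,7,8,9} 42  {2,3,4,6,7,8,9} 105  {2,4,5,6,7,8,9} 105  {3,4,5,6,7,8,9} 210
  8 to go: {0,1,2,4,5,6,8,9} 56  {0,2,4,5,6,7,8,9} 280  {0,3,4,5,6,7,8,9} 560  {1,2,3,4,6,7,8,9} 168  {1,2,4,5,6,7,8,9} 168  {2,3,4,5,6,7,8,9} 420
  if 0:e drops first: 756 orders
  if 1:d drops first: 1260 orders
  if 3:c drops first: 504 orders
heap linearizations: 2520

2520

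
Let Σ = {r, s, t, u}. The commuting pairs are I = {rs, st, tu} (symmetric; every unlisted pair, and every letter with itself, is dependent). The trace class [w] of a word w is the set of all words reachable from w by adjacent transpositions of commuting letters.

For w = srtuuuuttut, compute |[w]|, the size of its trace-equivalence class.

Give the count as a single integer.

336

drop 0:s onto floor
drop 1:r onto floor
drop 2:t onto {1:r}
drop 3:u onto {0:s, 1:r}
drop 4:u onto {3:u}
drop 5:u onto {4:u}
drop 6:u onto {5:u}
drop 7:t onto {2:t}
drop 8:t onto {7:t}
drop 9:u onto {6:u}
drop 10:t onto {8:t}
ground layer = {0:s, 1:r}
drop-orders for the pieces not yet dropped (sum over which currently-grounded one goes next):
  1 to go: {9} 1  {10} 1
  2 to go: {6,9} 1  {8,10} 1  {9,10} 2
  3 to go: {5,6,9} 1  {6,9,10} 3  {7,8,10} 1  {8,9,10} 3
  4 to go: {2,7,8,10} 1  {4,5,6,9} 1  {5,6,9,10} 4  {6,8,9,10} 6  {7,8,9,10} 4
  5 to go: {2,7,8,9,10} 5  {3,4,5,6,9} 1  {4,5,6,9,10} 5  {5,6,8,9,10} 10  {6,7,8,9,10} 10
  6 to go: {0,3,4,5,6,9} 1  {2,6,7,8,9,10} 15  {3,4,5,6,9,10} 6  {4,5,6,8,9,10} 15  {5,6,7,8,9,10} 20
  7 to go: {0,3,4,5,6,9,10} 7  {2,5,6,7,8,9,10} 35  {3,4,5,6,8,9,10} 21  {4,5,6,7,8,9,10} 35
  8 to go: {0,3,4,5,6,8,9,10} 28  {2,4,5,6,7,8,9,10} 70  {3,4,5,6,7,8,9,10} 56
  9 to go: {0,3,4,5,6,7,8,9,10} 84  {2,3,4,5,6,7,8,9,10} 126
  if 0:s drops first: 126 orders
  if 1:r drops first: 210 orders
heap linearizations: 336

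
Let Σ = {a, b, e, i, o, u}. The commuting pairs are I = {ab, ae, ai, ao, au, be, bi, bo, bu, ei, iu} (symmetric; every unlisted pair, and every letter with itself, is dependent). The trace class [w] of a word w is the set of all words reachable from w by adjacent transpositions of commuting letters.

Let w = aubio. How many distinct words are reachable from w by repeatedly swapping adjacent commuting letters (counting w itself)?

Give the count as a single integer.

#0=a has no predecessor
#1=u has no predecessor
#2=b has no predecessor
#3=i has no predecessor
#4=o depends on [1:u, 3:i]
sources: [0:a, 1:u, 2:b, 3:i]
N(rest) = Σ N(rest − s) over sources s of rest; N(one piece) = 1:
  size 1 → [0]=1  [2]=1  [4]=1
  size 2 → [0,2]=2  [0,4]=2  [1,4]=1  [2,4]=2  [3,4]=1
  size 3 → [0,1,4]=3  [0,2,4]=6  [0,3,4]=3  [1,2,4]=3  [1,3,4]=2  [2,3,4]=3
  first=0(a) contributes 8
  first=1(u) contributes 12
  first=2(b) contributes 8
  first=3(i) contributes 12
|[w]| = 40

40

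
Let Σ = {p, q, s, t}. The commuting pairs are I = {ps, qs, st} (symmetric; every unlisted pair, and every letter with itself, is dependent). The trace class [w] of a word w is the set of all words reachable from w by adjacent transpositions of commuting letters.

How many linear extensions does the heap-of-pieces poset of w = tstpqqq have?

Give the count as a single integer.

0(t) covers ∅
1(s) covers ∅
2(t) covers 0:t
3(p) covers 2:t
4(q) covers 3:p
5(q) covers 4:q
6(q) covers 5:q
floor of heap: 0:t, 1:s
completions by unplaced set U, small U first (add the entries for U minus each lowest piece of U):
  |U|=1: {1}:1  {6}:1
  |U|=2: {1,6}:2  {5,6}:1
  |U|=3: {1,5,6}:3  {4,5,6}:1
  |U|=4: {1,4,5,6}:4  {3,4,5,6}:1
  |U|=5: {1,3,4,5,6}:5  {2,3,4,5,6}:1
  start at 0(t): 6
  start at 1(s): 1
sum over floor = 7

7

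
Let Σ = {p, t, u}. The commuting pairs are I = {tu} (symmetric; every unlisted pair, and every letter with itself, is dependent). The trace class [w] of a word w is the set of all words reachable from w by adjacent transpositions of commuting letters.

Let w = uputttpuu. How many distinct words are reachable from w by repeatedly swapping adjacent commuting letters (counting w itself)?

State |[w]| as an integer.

drop 0:u onto floor
drop 1:p onto {0:u}
drop 2:u onto {1:p}
drop 3:t onto {1:p}
drop 4:t onto {3:t}
drop 5:t onto {4:t}
drop 6:p onto {2:u, 5:t}
drop 7:u onto {6:p}
drop 8:u onto {7:u}
ground layer = {0:u}
drop-orders for the pieces not yet dropped (sum over which currently-grounded one goes next):
  1 to go: {8} 1
  2 to go: {7,8} 1
  3 to go: {6,7,8} 1
  4 to go: {2,6,7,8} 1  {5,6,7,8} 1
  5 to go: {2,5,6,7,8} 2  {4,5,6,7,8} 1
  6 to go: {2,4,5,6,7,8} 3  {3,4,5,6,7,8} 1
  7 to go: {2,3,4,5,6,7,8} 4
  if 0:u drops first: 4 orders

4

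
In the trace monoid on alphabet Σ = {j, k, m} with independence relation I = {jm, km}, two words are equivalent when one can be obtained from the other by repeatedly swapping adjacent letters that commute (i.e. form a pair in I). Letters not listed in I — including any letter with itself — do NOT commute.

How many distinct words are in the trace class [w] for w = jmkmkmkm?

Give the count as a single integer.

#0=j has no predecessor
#1=m has no predecessor
#2=k depends on [0:j]
#3=m depends on [1:m]
#4=k depends on [2:k]
#5=m depends on [3:m]
#6=k depends on [4:k]
#7=m depends on [5:m]
sources: [0:j, 1:m]
N(rest) = Σ N(rest − s) over sources s of rest; N(one piece) = 1:
  size 1 → [6]=1  [7]=1
  size 2 → [4,6]=1  [5,7]=1  [6,7]=2
  size 3 → [2,4,6]=1  [3,5,7]=1  [4,6,7]=3  [5,6,7]=3
  size 4 → [0,2,4,6]=1  [1,3,5,7]=1  [2,4,6,7]=4  [3,5,6,7]=4  [4,5,6,7]=6
  size 5 → [0,2,4,6,7]=5  [1,3,5,6,7]=5  [2,4,5,6,7]=10  [3,4,5,6,7]=10
  size 6 → [0,2,4,5,6,7]=15  [1,3,4,5,6,7]=15  [2,3,4,5,6,7]=20
  first=0(j) contributes 35
  first=1(m) contributes 35
|[w]| = 70

70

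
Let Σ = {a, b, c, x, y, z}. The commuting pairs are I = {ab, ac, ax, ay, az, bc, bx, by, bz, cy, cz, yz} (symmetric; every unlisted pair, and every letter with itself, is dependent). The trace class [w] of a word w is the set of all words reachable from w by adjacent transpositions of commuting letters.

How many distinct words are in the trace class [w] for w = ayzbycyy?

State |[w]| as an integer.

drop 0:a onto floor
drop 1:y onto floor
drop 2:z onto floor
drop 3:b onto floor
drop 4:y onto {1:y}
drop 5:c onto floor
drop 6:y onto {4:y}
drop 7:y onto {6:y}
ground layer = {0:a, 1:y, 2:z, 3:b, 5:c}
drop-orders for the pieces not yet dropped (sum over which currently-grounded one goes next):
  1 to go: {0} 1  {2} 1  {3} 1  {5} 1  {7} 1
  2 to go: {0,2} 2  {0,3} 2  {0,5} 2  {0,7} 2  {2,3} 2  {2,5} 2  {2,7} 2  {3,5} 2  {3,7} 2  {5,7} 2  {6,7} 1
  3 to go: {0,2,3} 6  {0,2,5} 6  {0,2,7} 6  {0,3,5} 6  {0,3,7} 6  {0,5,7} 6  {0,6,7} 3  {2,3,5} 6  {2,3,7} 6  {2,5,7} 6  {2,6,7} 3  {3,5,7} 6  {3,6,7} 3  {4,6,7} 1  {5,6,7} 3
  4 to go: {0,2,3,5} 24  {0,2,3,7} 24  {0,2,5,7} 24  {0,2,6,7} 12  {0,3,5,7} 24  {0,3,6,7} 12  {0,4,6,7} 4  {0,5,6,7} 12  {1,4,6,7} 1  {2,3,5,7} 24  {2,3,6,7} 12  {2,4,6,7} 4  {2,5,6,7} 12  {3,4,6,7} 4  {3,5,6,7} 12  {4,5,6,7} 4
  5 to go: {0,1,4,6,7} 5  {0,2,3,5,7} 120  {0,2,3,6,7} 60  {0,2,4,6,7} 20  {0,2,5,6,7} 60  {0,3,4,6,7} 20  {0,3,5,6,7} 60  {0,4,5,6,7} 20  {1,2,4,6,7} 5  {1,3,4,6,7} 5  {1,4,5,6,7} 5  {2,3,4,6,7} 20  {2,3,5,6,7} 60  {2,4,5,6,7} 20  {3,4,5,6,7} 20
  6 to go: {0,1,2,4,6,7} 30  {0,1,3,4,6,7} 30  {0,1,4,5,6,7} 30  {0,2,3,4,6,7} 120  {0,2,3,5,6,7} 360  {0,2,4,5,6,7} 120  {0,3,4,5,6,7} 120  {1,2,3,4,6,7} 30  {1,2,4,5,6,7} 30  {1,3,4,5,6,7} 30  {2,3,4,5,6,7} 120
  if 0:a drops first: 210 orders
  if 1:y drops first: 840 orders
  if 2:z drops first: 210 orders
  if 3:b drops first: 210 orders
  if 5:c drops first: 210 orders
heap linearizations: 1680

1680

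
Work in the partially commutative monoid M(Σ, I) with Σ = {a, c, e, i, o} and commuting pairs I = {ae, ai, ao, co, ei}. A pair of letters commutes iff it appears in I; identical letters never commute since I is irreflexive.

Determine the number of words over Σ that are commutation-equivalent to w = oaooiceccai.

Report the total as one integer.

drop 0:o onto floor
drop 1:a onto floor
drop 2:o onto {0:o}
drop 3:o onto {2:o}
drop 4:i onto {3:o}
drop 5:c onto {1:a, 4:i}
drop 6:e onto {5:c}
drop 7:c onto {6:e}
drop 8:c onto {7:c}
drop 9:a onto {8:c}
drop 10:i onto {8:c}
ground layer = {0:o, 1:a}
drop-orders for the pieces not yet dropped (sum over which currently-grounded one goes next):
  1 to go: {9} 1  {10} 1
  2 to go: {9,10} 2
  3 to go: {8,9,10} 2
  4 to go: {7,8,9,10} 2
  5 to go: {6,7,8,9,10} 2
  6 to go: {5,6,7,8,9,10} 2
  7 to go: {1,5,6,7,8,9,10} 2  {4,5,6,7,8,9,10} 2
  8 to go: {1,4,5,6,7,8,9,10} 4  {3,4,5,6,7,8,9,10} 2
  9 to go: {1,3,4,5,6,7,8,9,10} 6  {2,3,4,5,6,7,8,9,10} 2
  if 0:o drops first: 8 orders
  if 1:a drops first: 2 orders
heap linearizations: 10

10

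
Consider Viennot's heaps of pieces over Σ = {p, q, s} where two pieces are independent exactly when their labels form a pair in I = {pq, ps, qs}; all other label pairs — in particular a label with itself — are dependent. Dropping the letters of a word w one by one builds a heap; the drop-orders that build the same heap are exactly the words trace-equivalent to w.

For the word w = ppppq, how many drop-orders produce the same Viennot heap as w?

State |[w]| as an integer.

drop 0:p onto floor
drop 1:p onto {0:p}
drop 2:p onto {1:p}
drop 3:p onto {2:p}
drop 4:q onto floor
ground layer = {0:p, 4:q}
drop-orders for the pieces not yet dropped (sum over which currently-grounded one goes next):
  1 to go: {3} 1  {4} 1
  2 to go: {2,3} 1  {3,4} 2
  3 to go: {1,2,3} 1  {2,3,4} 3
  if 0:p drops first: 4 orders
  if 4:q drops first: 1 orders
heap linearizations: 5

5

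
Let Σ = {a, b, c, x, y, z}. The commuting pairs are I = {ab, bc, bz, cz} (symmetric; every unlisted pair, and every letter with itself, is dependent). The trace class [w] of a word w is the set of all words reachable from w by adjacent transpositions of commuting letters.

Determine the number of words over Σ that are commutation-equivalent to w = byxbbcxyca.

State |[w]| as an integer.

0(b) covers ∅
1(y) covers 0:b
2(x) covers 1:y
3(b) covers 2:x
4(b) covers 3:b
5(c) covers 2:x
6(x) covers 4:b, 5:c
7(y) covers 6:x
8(c) covers 7:y
9(a) covers 8:c
floor of heap: 0:b
completions by unplaced set U, small U first (add the entries for U minus each lowest piece of U):
  |U|=1: {9}:1
  |U|=2: {8,9}:1
  |U|=3: {7,8,9}:1
  |U|=4: {6,7,8,9}:1
  |U|=5: {4,6,7,8,9}:1  {5,6,7,8,9}:1
  |U|=6: {3,4,6,7,8,9}:1  {4,5,6,7,8,9}:2
  |U|=7: {3,4,5,6,7,8,9}:3
  |U|=8: {2,3,4,5,6,7,8,9}:3
  start at 0(b): 3

3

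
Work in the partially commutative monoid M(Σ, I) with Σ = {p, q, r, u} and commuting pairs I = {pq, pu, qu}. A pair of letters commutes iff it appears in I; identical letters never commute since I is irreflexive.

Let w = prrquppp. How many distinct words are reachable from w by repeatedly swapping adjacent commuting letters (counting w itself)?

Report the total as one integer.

drop 0:p onto floor
drop 1:r onto {0:p}
drop 2:r onto {1:r}
drop 3:q onto {2:r}
drop 4:u onto {2:r}
drop 5:p onto {2:r}
drop 6:p onto {5:p}
drop 7:p onto {6:p}
ground layer = {0:p}
drop-orders for the pieces not yet dropped (sum over which currently-grounded one goes next):
  1 to go: {3} 1  {4} 1  {7} 1
  2 to go: {3,4} 2  {3,7} 2  {4,7} 2  {6,7} 1
  3 to go: {3,4,7} 6  {3,6,7} 3  {4,6,7} 3  {5,6,7} 1
  4 to go: {3,4,6,7} 12  {3,5,6,7} 4  {4,5,6,7} 4
  5 to go: {3,4,5,6,7} 20
  6 to go: {2,3,4,5,6,7} 20
  if 0:p drops first: 20 orders

20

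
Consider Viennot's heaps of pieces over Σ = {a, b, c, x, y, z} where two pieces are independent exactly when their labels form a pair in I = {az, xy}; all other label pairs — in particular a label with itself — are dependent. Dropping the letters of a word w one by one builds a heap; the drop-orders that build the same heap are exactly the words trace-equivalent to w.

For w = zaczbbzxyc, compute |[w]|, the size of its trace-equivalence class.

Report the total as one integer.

drop 0:z onto floor
drop 1:a onto floor
drop 2:c onto {0:z, 1:a}
drop 3:z onto {2:c}
drop 4:b onto {3:z}
drop 5:b onto {4:b}
drop 6:z onto {5:b}
drop 7:x onto {6:z}
drop 8:y onto {6:z}
drop 9:c onto {7:x, 8:y}
ground layer = {0:z, 1:a}
drop-orders for the pieces not yet dropped (sum over which currently-grounded one goes next):
  1 to go: {9} 1
  2 to go: {7,9} 1  {8,9} 1
  3 to go: {7,8,9} 2
  4 to go: {6,7,8,9} 2
  5 to go: {5,6,7,8,9} 2
  6 to go: {4,5,6,7,8,9} 2
  7 to go: {3,4,5,6,7,8,9} 2
  8 to go: {2,3,4,5,6,7,8,9} 2
  if 0:z drops first: 2 orders
  if 1:a drops first: 2 orders
heap linearizations: 4

4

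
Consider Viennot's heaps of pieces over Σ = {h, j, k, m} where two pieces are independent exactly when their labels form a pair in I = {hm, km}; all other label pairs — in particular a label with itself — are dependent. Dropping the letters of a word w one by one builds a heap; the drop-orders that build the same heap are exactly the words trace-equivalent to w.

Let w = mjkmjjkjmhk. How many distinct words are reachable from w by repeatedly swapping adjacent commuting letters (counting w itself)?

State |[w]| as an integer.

6

piece 0:m — minimal
piece 1:j rests on {0:m}
piece 2:k rests on {1:j}
piece 3:m rests on {1:j}
piece 4:j rests on {2:k, 3:m}
piece 5:j rests on {4:j}
piece 6:k rests on {5:j}
piece 7:j rests on {6:k}
piece 8:m rests on {7:j}
piece 9:h rests on {7:j}
piece 10:k rests on {9:h}
minimal pieces: {0:m}
ways to finish when only these pieces remain (= sum over removing one remaining piece with nothing left below it):
  1 left: {8}→1  {10}→1
  2 left: {8,10}→2  {9,10}→1
  3 left: {8,9,10}→3
  4 left: {7,8,9,10}→3
  5 left: {6,7,8,9,10}→3
  6 left: {5,6,7,8,9,10}→3
  7 left: {4,5,6,7,8,9,10}→3
  8 left: {2,4,5,6,7,8,9,10}→3  {3,4,5,6,7,8,9,10}→3
  9 left: {2,3,4,5,6,7,8,9,10}→6
  placing 0:m first → 6 extensions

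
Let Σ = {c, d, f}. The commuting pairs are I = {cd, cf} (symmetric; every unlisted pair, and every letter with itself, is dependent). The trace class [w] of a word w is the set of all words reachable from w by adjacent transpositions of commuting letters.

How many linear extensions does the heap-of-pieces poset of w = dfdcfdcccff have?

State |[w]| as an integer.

330

#0=d has no predecessor
#1=f depends on [0:d]
#2=d depends on [1:f]
#3=c has no predecessor
#4=f depends on [2:d]
#5=d depends on [4:f]
#6=c depends on [3:c]
#7=c depends on [6:c]
#8=c depends on [7:c]
#9=f depends on [5:d]
#10=f depends on [9:f]
sources: [0:d, 3:c]
N(rest) = Σ N(rest − s) over sources s of rest; N(one piece) = 1:
  size 1 → [8]=1  [10]=1
  size 2 → [7,8]=1  [8,10]=2  [9,10]=1
  size 3 → [5,9,10]=1  [6,7,8]=1  [7,8,10]=3  [8,9,10]=3
  size 4 → [3,6,7,8]=1  [4,5,9,10]=1  [5,8,9,10]=4  [6,7,8,10]=4  [7,8,9,10]=6
  size 5 → [2,4,5,9,10]=1  [3,6,7,8,10]=5  [4,5,8,9,10]=5  [5,7,8,9,10]=10  [6,7,8,9,10]=10
  size 6 → [1,2,4,5,9,10]=1  [2,4,5,8,9,10]=6  [3,6,7,8,9,10]=15  [4,5,7,8,9,10]=15  [5,6,7,8,9,10]=20
  size 7 → [0,1,2,4,5,9,10]=1  [1,2,4,5,8,9,10]=7  [2,4,5,7,8,9,10]=21  [3,5,6,7,8,9,10]=35  [4,5,6,7,8,9,10]=35
  size 8 → [0,1,2,4,5,8,9,10]=8  [1,2,4,5,7,8,9,10]=28  [2,4,5,6,7,8,9,10]=56  [3,4,5,6,7,8,9,10]=70
  size 9 → [0,1,2,4,5,7,8,9,10]=36  [1,2,4,5,6,7,8,9,10]=84  [2,3,4,5,6,7,8,9,10]=126
  first=0(d) contributes 210
  first=3(c) contributes 120
|[w]| = 330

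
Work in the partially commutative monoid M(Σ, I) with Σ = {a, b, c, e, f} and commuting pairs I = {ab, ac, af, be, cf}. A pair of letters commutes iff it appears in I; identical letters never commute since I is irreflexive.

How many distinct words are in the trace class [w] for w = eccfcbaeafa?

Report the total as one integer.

piece 0:e — minimal
piece 1:c rests on {0:e}
piece 2:c rests on {1:c}
piece 3:f rests on {0:e}
piece 4:c rests on {2:c}
piece 5:b rests on {3:f, 4:c}
piece 6:a rests on {0:e}
piece 7:e rests on {3:f, 4:c, 6:a}
piece 8:a rests on {7:e}
piece 9:f rests on {5:b, 7:e}
piece 10:a rests on {8:a}
minimal pieces: {0:e}
ways to finish when only these pieces remain (= sum over removing one remaining piece with nothing left below it):
  1 left: {9}→1  {10}→1
  2 left: {5,9}→1  {8,10}→1  {9,10}→2
  3 left: {5,9,10}→3  {8,9,10}→3
  4 left: {5,8,9,10}→6  {7,8,9,10}→3
  5 left: {5,7,8,9,10}→9  {6,7,8,9,10}→3
  6 left: {3,5,7,8,9,10}→9  {4,5,7,8,9,10}→9  {5,6,7,8,9,10}→12
  7 left: {2,4,5,7,8,9,10}→9  {3,4,5,7,8,9,10}→18  {3,5,6,7,8,9,10}→21  {4,5,6,7,8,9,10}→21
  8 left: {1,2,4,5,7,8,9,10}→9  {2,3,4,5,7,8,9,10}→27  {2,4,5,6,7,8,9,10}→30  {3,4,5,6,7,8,9,10}→60
  9 left: {1,2,3,4,5,7,8,9,10}→36  {1,2,4,5,6,7,8,9,10}→39  {2,3,4,5,6,7,8,9,10}→117
  placing 0:e first → 192 extensions

192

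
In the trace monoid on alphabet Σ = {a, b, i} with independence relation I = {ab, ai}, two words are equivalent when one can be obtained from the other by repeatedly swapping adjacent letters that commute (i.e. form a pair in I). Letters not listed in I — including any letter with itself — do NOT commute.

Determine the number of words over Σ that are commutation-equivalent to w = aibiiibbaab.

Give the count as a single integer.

165

#0=a has no predecessor
#1=i has no predecessor
#2=b depends on [1:i]
#3=i depends on [2:b]
#4=i depends on [3:i]
#5=i depends on [4:i]
#6=b depends on [5:i]
#7=b depends on [6:b]
#8=a depends on [0:a]
#9=a depends on [8:a]
#10=b depends on [7:b]
sources: [0:a, 1:i]
N(rest) = Σ N(rest − s) over sources s of rest; N(one piece) = 1:
  size 1 → [9]=1  [10]=1
  size 2 → [7,10]=1  [8,9]=1  [9,10]=2
  size 3 → [0,8,9]=1  [6,7,10]=1  [7,9,10]=3  [8,9,10]=3
  size 4 → [0,8,9,10]=4  [5,6,7,10]=1  [6,7,9,10]=4  [7,8,9,10]=6
  size 5 → [0,7,8,9,10]=10  [4,5,6,7,10]=1  [5,6,7,9,10]=5  [6,7,8,9,10]=10
  size 6 → [0,6,7,8,9,10]=20  [3,4,5,6,7,10]=1  [4,5,6,7,9,10]=6  [5,6,7,8,9,10]=15
  size 7 → [0,5,6,7,8,9,10]=35  [2,3,4,5,6,7,10]=1  [3,4,5,6,7,9,10]=7  [4,5,6,7,8,9,10]=21
  size 8 → [0,4,5,6,7,8,9,10]=56  [1,2,3,4,5,6,7,10]=1  [2,3,4,5,6,7,9,10]=8  [3,4,5,6,7,8,9,10]=28
  size 9 → [0,3,4,5,6,7,8,9,10]=84  [1,2,3,4,5,6,7,9,10]=9  [2,3,4,5,6,7,8,9,10]=36
  first=0(a) contributes 45
  first=1(i) contributes 120
|[w]| = 165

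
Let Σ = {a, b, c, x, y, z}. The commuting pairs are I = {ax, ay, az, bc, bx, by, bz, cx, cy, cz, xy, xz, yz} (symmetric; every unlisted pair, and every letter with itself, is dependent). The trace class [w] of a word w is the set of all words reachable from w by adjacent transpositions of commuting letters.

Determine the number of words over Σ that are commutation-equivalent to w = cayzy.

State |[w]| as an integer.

30

piece 0:c — minimal
piece 1:a rests on {0:c}
piece 2:y — minimal
piece 3:z — minimal
piece 4:y rests on {2:y}
minimal pieces: {0:c, 2:y, 3:z}
ways to finish when only these pieces remain (= sum over removing one remaining piece with nothing left below it):
  1 left: {1}→1  {3}→1  {4}→1
  2 left: {0,1}→1  {1,3}→2  {1,4}→2  {2,4}→1  {3,4}→2
  3 left: {0,1,3}→3  {0,1,4}→3  {1,2,4}→3  {1,3,4}→6  {2,3,4}→3
  placing 0:c first → 12 extensions
  placing 2:y first → 12 extensions
  placing 3:z first → 6 extensions
total linear extensions = 30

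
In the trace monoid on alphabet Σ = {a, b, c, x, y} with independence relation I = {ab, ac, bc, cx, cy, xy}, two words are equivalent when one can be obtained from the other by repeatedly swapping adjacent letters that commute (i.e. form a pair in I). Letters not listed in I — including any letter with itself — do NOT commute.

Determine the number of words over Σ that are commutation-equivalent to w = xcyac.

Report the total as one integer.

20

#0=x has no predecessor
#1=c has no predecessor
#2=y has no predecessor
#3=a depends on [0:x, 2:y]
#4=c depends on [1:c]
sources: [0:x, 1:c, 2:y]
N(rest) = Σ N(rest − s) over sources s of rest; N(one piece) = 1:
  size 1 → [3]=1  [4]=1
  size 2 → [0,3]=1  [1,4]=1  [2,3]=1  [3,4]=2
  size 3 → [0,2,3]=2  [0,3,4]=3  [1,3,4]=3  [2,3,4]=3
  first=0(x) contributes 6
  first=1(c) contributes 8
  first=2(y) contributes 6
|[w]| = 20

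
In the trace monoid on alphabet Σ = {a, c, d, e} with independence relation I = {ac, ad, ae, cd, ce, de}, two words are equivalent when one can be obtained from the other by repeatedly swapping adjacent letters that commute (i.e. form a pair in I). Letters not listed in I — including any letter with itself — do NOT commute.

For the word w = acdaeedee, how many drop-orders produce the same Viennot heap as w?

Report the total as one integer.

3780

piece 0:a — minimal
piece 1:c — minimal
piece 2:d — minimal
piece 3:a rests on {0:a}
piece 4:e — minimal
piece 5:e rests on {4:e}
piece 6:d rests on {2:d}
piece 7:e rests on {5:e}
piece 8:e rests on {7:e}
minimal pieces: {0:a, 1:c, 2:d, 4:e}
ways to finish when only these pieces remain (= sum over removing one remaining piece with nothing left below it):
  1 left: {1}→1  {3}→1  {6}→1  {8}→1
  2 left: {0,3}→1  {1,3}→2  {1,6}→2  {1,8}→2  {2,6}→1  {3,6}→2  {3,8}→2  {6,8}→2  {7,8}→1
  3 left: {0,1,3}→3  {0,3,6}→3  {0,3,8}→3  {1,2,6}→3  {1,3,6}→6  {1,3,8}→6  {1,6,8}→6  {1,7,8}→3  {2,3,6}→3  {2,6,8}→3  {3,6,8}→6  {3,7,8}→3  {5,7,8}→1  {6,7,8}→3
  4 left: {0,1,3,6}→12  {0,1,3,8}→12  {0,2,3,6}→6  {0,3,6,8}→12  {0,3,7,8}→6  {1,2,3,6}→12  {1,2,6,8}→12  {1,3,6,8}→24  {1,3,7,8}→12  {1,5,7,8}→4  {1,6,7,8}→12  {2,3,6,8}→12  {2,6,7,8}→6  {3,5,7,8}→4  {3,6,7,8}→12  {4,5,7,8}→1  {5,6,7,8}→4
  5 left: {0,1,2,3,6}→30  {0,1,3,6,8}→60  {0,1,3,7,8}→30  {0,2,3,6,8}→30  {0,3,5,7,8}→10  {0,3,6,7,8}→30  {1,2,3,6,8}→60  {1,2,6,7,8}→30  {1,3,5,7,8}→20  {1,3,6,7,8}→60  {1,4,5,7,8}→5  {1,5,6,7,8}→20  {2,3,6,7,8}→30  {2,5,6,7,8}→10  {3,4,5,7,8}→5  {3,5,6,7,8}→20  {4,5,6,7,8}→5
  6 left: {0,1,2,3,6,8}→180  {0,1,3,5,7,8}→60  {0,1,3,6,7,8}→180  {0,2,3,6,7,8}→90  {0,3,4,5,7,8}→15  {0,3,5,6,7,8}→60  {1,2,3,6,7,8}→180  {1,2,5,6,7,8}→60  {1,3,4,5,7,8}→30  {1,3,5,6,7,8}→120  {1,4,5,6,7,8}→30  {2,3,5,6,7,8}→60  {2,4,5,6,7,8}→15  {3,4,5,6,7,8}→30
  7 left: {0,1,2,3,6,7,8}→630  {0,1,3,4,5,7,8}→105  {0,1,3,5,6,7,8}→420  {0,2,3,5,6,7,8}→210  {0,3,4,5,6,7,8}→105  {1,2,3,5,6,7,8}→420  {1,2,4,5,6,7,8}→105  {1,3,4,5,6,7,8}→210  {2,3,4,5,6,7,8}→105
  placing 0:a first → 840 extensions
  placing 1:c first → 420 extensions
  placing 2:d first → 840 extensions
  placing 4:e first → 1680 extensions
total linear extensions = 3780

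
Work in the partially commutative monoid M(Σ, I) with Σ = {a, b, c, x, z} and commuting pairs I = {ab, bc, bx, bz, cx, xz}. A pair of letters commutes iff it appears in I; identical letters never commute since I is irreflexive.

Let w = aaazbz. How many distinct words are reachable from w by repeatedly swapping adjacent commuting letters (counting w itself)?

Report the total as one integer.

6

0(a) covers ∅
1(a) covers 0:a
2(a) covers 1:a
3(z) covers 2:a
4(b) covers ∅
5(z) covers 3:z
floor of heap: 0:a, 4:b
completions by unplaced set U, small U first (add the entries for U minus each lowest piece of U):
  |U|=1: {4}:1  {5}:1
  |U|=2: {3,5}:1  {4,5}:2
  |U|=3: {2,3,5}:1  {3,4,5}:3
  |U|=4: {1,2,3,5}:1  {2,3,4,5}:4
  start at 0(a): 5
  start at 4(b): 1
sum over floor = 6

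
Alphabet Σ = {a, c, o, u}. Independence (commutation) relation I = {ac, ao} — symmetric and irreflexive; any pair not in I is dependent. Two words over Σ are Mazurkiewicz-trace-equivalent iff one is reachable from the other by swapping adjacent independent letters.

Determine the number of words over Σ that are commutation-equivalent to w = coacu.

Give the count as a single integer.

4

#0=c has no predecessor
#1=o depends on [0:c]
#2=a has no predecessor
#3=c depends on [1:o]
#4=u depends on [2:a, 3:c]
sources: [0:c, 2:a]
N(rest) = Σ N(rest − s) over sources s of rest; N(one piece) = 1:
  size 1 → [4]=1
  size 2 → [2,4]=1  [3,4]=1
  size 3 → [1,3,4]=1  [2,3,4]=2
  first=0(c) contributes 3
  first=2(a) contributes 1
|[w]| = 4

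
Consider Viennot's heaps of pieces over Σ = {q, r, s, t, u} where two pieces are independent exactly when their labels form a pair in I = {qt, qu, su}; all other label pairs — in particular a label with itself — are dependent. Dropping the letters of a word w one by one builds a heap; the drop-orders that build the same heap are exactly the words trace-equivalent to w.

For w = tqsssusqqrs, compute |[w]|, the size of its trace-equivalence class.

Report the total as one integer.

piece 0:t — minimal
piece 1:q — minimal
piece 2:s rests on {0:t, 1:q}
piece 3:s rests on {2:s}
piece 4:s rests on {3:s}
piece 5:u rests on {0:t}
piece 6:s rests on {4:s}
piece 7:q rests on {6:s}
piece 8:q rests on {7:q}
piece 9:r rests on {5:u, 8:q}
piece 10:s rests on {9:r}
minimal pieces: {0:t, 1:q}
ways to finish when only these pieces remain (= sum over removing one remaining piece with nothing left below it):
  1 left: {10}→1
  2 left: {9,10}→1
  3 left: {5,9,10}→1  {8,9,10}→1
  4 left: {5,8,9,10}→2  {7,8,9,10}→1
  5 left: {5,7,8,9,10}→3  {6,7,8,9,10}→1
  6 left: {4,6,7,8,9,10}→1  {5,6,7,8,9,10}→4
  7 left: {3,4,6,7,8,9,10}→1  {4,5,6,7,8,9,10}→5
  8 left: {2,3,4,6,7,8,9,10}→1  {3,4,5,6,7,8,9,10}→6
  9 left: {1,2,3,4,6,7,8,9,10}→1  {2,3,4,5,6,7,8,9,10}→7
  placing 0:t first → 8 extensions
  placing 1:q first → 7 extensions
total linear extensions = 15

15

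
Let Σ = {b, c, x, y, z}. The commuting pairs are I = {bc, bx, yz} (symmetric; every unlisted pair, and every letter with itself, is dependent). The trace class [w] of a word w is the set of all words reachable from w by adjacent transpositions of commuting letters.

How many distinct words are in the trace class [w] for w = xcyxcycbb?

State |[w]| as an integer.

0(x) covers ∅
1(c) covers 0:x
2(y) covers 1:c
3(x) covers 2:y
4(c) covers 3:x
5(y) covers 4:c
6(c) covers 5:y
7(b) covers 5:y
8(b) covers 7:b
floor of heap: 0:x
completions by unplaced set U, small U first (add the entries for U minus each lowest piece of U):
  |U|=1: {6}:1  {8}:1
  |U|=2: {6,8}:2  {7,8}:1
  |U|=3: {6,7,8}:3
  |U|=4: {5,6,7,8}:3
  |U|=5: {4,5,6,7,8}:3
  |U|=6: {3,4,5,6,7,8}:3
  |U|=7: {2,3,4,5,6,7,8}:3
  start at 0(x): 3

3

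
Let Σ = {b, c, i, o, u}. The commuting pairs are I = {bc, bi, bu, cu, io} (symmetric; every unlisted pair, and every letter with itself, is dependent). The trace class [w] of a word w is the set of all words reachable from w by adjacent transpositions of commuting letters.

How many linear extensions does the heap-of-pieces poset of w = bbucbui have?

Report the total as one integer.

#0=b has no predecessor
#1=b depends on [0:b]
#2=u has no predecessor
#3=c has no predecessor
#4=b depends on [1:b]
#5=u depends on [2:u]
#6=i depends on [3:c, 5:u]
sources: [0:b, 2:u, 3:c]
N(rest) = Σ N(rest − s) over sources s of rest; N(one piece) = 1:
  size 1 → [4]=1  [6]=1
  size 2 → [1,4]=1  [3,6]=1  [4,6]=2  [5,6]=1
  size 3 → [0,1,4]=1  [1,4,6]=3  [2,5,6]=1  [3,4,6]=3  [3,5,6]=2  [4,5,6]=3
  size 4 → [0,1,4,6]=4  [1,3,4,6]=6  [1,4,5,6]=6  [2,3,5,6]=3  [2,4,5,6]=4  [3,4,5,6]=8
  size 5 → [0,1,3,4,6]=10  [0,1,4,5,6]=10  [1,2,4,5,6]=10  [1,3,4,5,6]=20  [2,3,4,5,6]=15
  first=0(b) contributes 45
  first=2(u) contributes 40
  first=3(c) contributes 20
|[w]| = 105

105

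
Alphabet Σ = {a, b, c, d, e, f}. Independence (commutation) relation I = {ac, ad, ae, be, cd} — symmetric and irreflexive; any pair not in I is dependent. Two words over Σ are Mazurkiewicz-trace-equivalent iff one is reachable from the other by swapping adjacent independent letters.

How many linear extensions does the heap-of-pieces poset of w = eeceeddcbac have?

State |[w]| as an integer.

6

0(e) covers ∅
1(e) covers 0:e
2(c) covers 1:e
3(e) covers 2:c
4(e) covers 3:e
5(d) covers 4:e
6(d) covers 5:d
7(c) covers 4:e
8(b) covers 6:d, 7:c
9(a) covers 8:b
10(c) covers 8:b
floor of heap: 0:e
completions by unplaced set U, small U first (add the entries for U minus each lowest piece of U):
  |U|=1: {9}:1  {10}:1
  |U|=2: {9,10}:2
  |U|=3: {8,9,10}:2
  |U|=4: {6,8,9,10}:2  {7,8,9,10}:2
  |U|=5: {5,6,8,9,10}:2  {6,7,8,9,10}:4
  |U|=6: {5,6,7,8,9,10}:6
  |U|=7: {4,5,6,7,8,9,10}:6
  |U|=8: {3,4,5,6,7,8,9,10}:6
  |U|=9: {2,3,4,5,6,7,8,9,10}:6
  start at 0(e): 6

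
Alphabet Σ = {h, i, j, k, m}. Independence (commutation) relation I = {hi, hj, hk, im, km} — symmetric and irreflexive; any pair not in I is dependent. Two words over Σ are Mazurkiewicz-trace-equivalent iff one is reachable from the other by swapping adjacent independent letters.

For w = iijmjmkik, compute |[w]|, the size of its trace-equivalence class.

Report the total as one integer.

4

0(i) covers ∅
1(i) covers 0:i
2(j) covers 1:i
3(m) covers 2:j
4(j) covers 3:m
5(m) covers 4:j
6(k) covers 4:j
7(i) covers 6:k
8(k) covers 7:i
floor of heap: 0:i
completions by unplaced set U, small U first (add the entries for U minus each lowest piece of U):
  |U|=1: {5}:1  {8}:1
  |U|=2: {5,8}:2  {7,8}:1
  |U|=3: {5,7,8}:3  {6,7,8}:1
  |U|=4: {5,6,7,8}:4
  |U|=5: {4,5,6,7,8}:4
  |U|=6: {3,4,5,6,7,8}:4
  |U|=7: {2,3,4,5,6,7,8}:4
  start at 0(i): 4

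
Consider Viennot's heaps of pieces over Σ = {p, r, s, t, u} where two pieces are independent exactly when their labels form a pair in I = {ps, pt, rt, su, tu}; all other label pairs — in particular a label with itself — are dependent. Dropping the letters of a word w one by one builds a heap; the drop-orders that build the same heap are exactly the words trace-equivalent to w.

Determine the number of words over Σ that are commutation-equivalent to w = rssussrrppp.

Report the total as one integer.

5

#0=r has no predecessor
#1=s depends on [0:r]
#2=s depends on [1:s]
#3=u depends on [0:r]
#4=s depends on [2:s]
#5=s depends on [4:s]
#6=r depends on [3:u, 5:s]
#7=r depends on [6:r]
#8=p depends on [7:r]
#9=p depends on [8:p]
#10=p depends on [9:p]
sources: [0:r]
N(rest) = Σ N(rest − s) over sources s of rest; N(one piece) = 1:
  size 1 → [10]=1
  size 2 → [9,10]=1
  size 3 → [8,9,10]=1
  size 4 → [7,8,9,10]=1
  size 5 → [6,7,8,9,10]=1
  size 6 → [3,6,7,8,9,10]=1  [5,6,7,8,9,10]=1
  size 7 → [3,5,6,7,8,9,10]=2  [4,5,6,7,8,9,10]=1
  size 8 → [2,4,5,6,7,8,9,10]=1  [3,4,5,6,7,8,9,10]=3
  size 9 → [1,2,4,5,6,7,8,9,10]=1  [2,3,4,5,6,7,8,9,10]=4
  first=0(r) contributes 5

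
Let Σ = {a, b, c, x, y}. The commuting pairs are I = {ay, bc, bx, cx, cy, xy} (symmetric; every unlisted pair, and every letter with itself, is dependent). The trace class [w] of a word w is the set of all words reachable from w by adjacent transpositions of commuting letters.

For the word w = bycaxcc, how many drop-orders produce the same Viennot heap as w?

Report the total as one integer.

0(b) covers ∅
1(y) covers 0:b
2(c) covers ∅
3(a) covers 0:b, 2:c
4(x) covers 3:a
5(c) covers 3:a
6(c) covers 5:c
floor of heap: 0:b, 2:c
completions by unplaced set U, small U first (add the entries for U minus each lowest piece of U):
  |U|=1: {1}:1  {4}:1  {6}:1
  |U|=2: {1,4}:2  {1,6}:2  {4,6}:2  {5,6}:1
  |U|=3: {1,4,6}:6  {1,5,6}:3  {4,5,6}:3
  |U|=4: {1,4,5,6}:12  {3,4,5,6}:3
  |U|=5: {1,3,4,5,6}:15  {2,3,4,5,6}:3
  start at 0(b): 18
  start at 2(c): 15
sum over floor = 33

33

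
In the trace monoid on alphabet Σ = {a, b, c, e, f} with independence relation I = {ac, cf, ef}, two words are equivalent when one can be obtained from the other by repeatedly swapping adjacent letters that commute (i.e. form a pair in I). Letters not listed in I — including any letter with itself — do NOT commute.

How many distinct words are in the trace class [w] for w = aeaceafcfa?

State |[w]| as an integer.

10

0(a) covers ∅
1(e) covers 0:a
2(a) covers 1:e
3(c) covers 1:e
4(e) covers 2:a, 3:c
5(a) covers 4:e
6(f) covers 5:a
7(c) covers 4:e
8(f) covers 6:f
9(a) covers 8:f
floor of heap: 0:a
completions by unplaced set U, small U first (add the entries for U minus each lowest piece of U):
  |U|=1: {7}:1  {9}:1
  |U|=2: {7,9}:2  {8,9}:1
  |U|=3: {6,8,9}:1  {7,8,9}:3
  |U|=4: {5,6,8,9}:1  {6,7,8,9}:4
  |U|=5: {5,6,7,8,9}:5
  |U|=6: {4,5,6,7,8,9}:5
  |U|=7: {2,4,5,6,7,8,9}:5  {3,4,5,6,7,8,9}:5
  |U|=8: {2,3,4,5,6,7,8,9}:10
  start at 0(a): 10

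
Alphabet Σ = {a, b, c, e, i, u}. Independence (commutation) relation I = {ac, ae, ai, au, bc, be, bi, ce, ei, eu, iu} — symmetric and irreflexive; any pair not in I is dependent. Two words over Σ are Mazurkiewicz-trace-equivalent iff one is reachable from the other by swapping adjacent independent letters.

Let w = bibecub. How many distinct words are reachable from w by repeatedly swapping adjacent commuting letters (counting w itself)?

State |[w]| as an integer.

#0=b has no predecessor
#1=i has no predecessor
#2=b depends on [0:b]
#3=e has no predecessor
#4=c depends on [1:i]
#5=u depends on [2:b, 4:c]
#6=b depends on [5:u]
sources: [0:b, 1:i, 3:e]
N(rest) = Σ N(rest − s) over sources s of rest; N(one piece) = 1:
  size 1 → [3]=1  [6]=1
  size 2 → [3,6]=2  [5,6]=1
  size 3 → [2,5,6]=1  [3,5,6]=3  [4,5,6]=1
  size 4 → [0,2,5,6]=1  [1,4,5,6]=1  [2,3,5,6]=4  [2,4,5,6]=2  [3,4,5,6]=4
  size 5 → [0,2,3,5,6]=5  [0,2,4,5,6]=3  [1,2,4,5,6]=3  [1,3,4,5,6]=5  [2,3,4,5,6]=10
  first=0(b) contributes 18
  first=1(i) contributes 18
  first=3(e) contributes 6
|[w]| = 42

42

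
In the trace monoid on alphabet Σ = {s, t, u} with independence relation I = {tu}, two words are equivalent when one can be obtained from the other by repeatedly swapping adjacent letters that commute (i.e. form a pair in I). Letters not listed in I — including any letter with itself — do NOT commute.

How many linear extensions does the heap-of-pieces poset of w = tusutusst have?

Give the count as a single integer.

6

piece 0:t — minimal
piece 1:u — minimal
piece 2:s rests on {0:t, 1:u}
piece 3:u rests on {2:s}
piece 4:t rests on {2:s}
piece 5:u rests on {3:u}
piece 6:s rests on {4:t, 5:u}
piece 7:s rests on {6:s}
piece 8:t rests on {7:s}
minimal pieces: {0:t, 1:u}
ways to finish when only these pieces remain (= sum over removing one remaining piece with nothing left below it):
  1 left: {8}→1
  2 left: {7,8}→1
  3 left: {6,7,8}→1
  4 left: {4,6,7,8}→1  {5,6,7,8}→1
  5 left: {3,5,6,7,8}→1  {4,5,6,7,8}→2
  6 left: {3,4,5,6,7,8}→3
  7 left: {2,3,4,5,6,7,8}→3
  placing 0:t first → 3 extensions
  placing 1:u first → 3 extensions
total linear extensions = 6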